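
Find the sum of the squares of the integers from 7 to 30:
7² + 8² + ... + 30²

Use ∑_{k=1}^{n} k² = n(n+1)(2n+1)/6, then subtract the first 6 terms.
∑_{k=1}^{30} k² = 30×31×61/6 = 9455
∑_{k=1}^{6} k² = 6×7×13/6 = 91
∑_{k=7}^{30} k² = 9455 - 91 = 9364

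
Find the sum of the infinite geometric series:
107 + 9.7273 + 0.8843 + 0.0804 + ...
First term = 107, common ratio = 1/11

For |r| < 1, S = a / (1 - r)
S = 107 / (1 - (1/11))
S = 107 / (10/11)
S = 1177/10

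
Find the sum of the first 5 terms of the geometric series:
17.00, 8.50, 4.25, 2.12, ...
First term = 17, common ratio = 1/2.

Sₙ = a(1 - rⁿ) / (1 - r)
S_5 = 17(1 - (1/2)^5) / (1 - (1/2))
S_5 = 17(1 - (1/32)) / (1/2)
S_5 = 527/16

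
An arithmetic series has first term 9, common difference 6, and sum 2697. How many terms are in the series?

Using S = n/2 × [2a + (n-1)d]
2697 = n/2 × [2(9) + (n-1)(6)]
2697 = n/2 × [18 + 6n - 6]
5394 = n × [12 + 6n]
6n² + (12)n - 5394 = 0
Discriminant: Δ = (12)² - 4(6)(-5394) = 144 + 129456 = 129600
√Δ = 360
n = [-(12) + √Δ] / (2·6) = (-12 + 360) / 12 = 348 / 12 = 29
(The negative root is discarded since n must be a positive integer.)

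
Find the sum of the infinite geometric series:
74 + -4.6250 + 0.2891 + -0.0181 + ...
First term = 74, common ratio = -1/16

For |r| < 1, S = a / (1 - r)
S = 74 / (1 - (-1/16))
S = 74 / (17/16)
S = 1184/17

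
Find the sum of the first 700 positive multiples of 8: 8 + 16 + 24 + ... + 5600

Factor out 8: = 8(1 + 2 + ... + 700) = 8 × n(n+1)/2
= 8 × 700×701/2
= 8 × 245350
= 1962800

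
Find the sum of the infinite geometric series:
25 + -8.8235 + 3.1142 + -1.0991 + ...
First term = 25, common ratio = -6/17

For |r| < 1, S = a / (1 - r)
S = 25 / (1 - (-6/17))
S = 25 / (23/17)
S = 425/23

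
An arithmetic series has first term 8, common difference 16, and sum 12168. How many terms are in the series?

Using S = n/2 × [2a + (n-1)d]
12168 = n/2 × [2(8) + (n-1)(16)]
12168 = n/2 × [16 + 16n - 16]
24336 = n × [0 + 16n]
16n² + (0)n - 24336 = 0
Discriminant: Δ = (0)² - 4(16)(-24336) = 0 + 1557504 = 1557504
√Δ = 1248
n = [-(0) + √Δ] / (2·16) = (0 + 1248) / 32 = 1248 / 32 = 39
(The negative root is discarded since n must be a positive integer.)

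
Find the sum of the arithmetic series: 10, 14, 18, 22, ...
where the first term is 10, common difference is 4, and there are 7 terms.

Sₙ = n/2 × (first + last)
Last term = a + (n-1)d = 10 + (7-1)×4 = 34
S_7 = 7/2 × (10 + 34)
S_7 = 7/2 × 44 = 154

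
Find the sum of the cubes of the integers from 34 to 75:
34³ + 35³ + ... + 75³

Use ∑_{k=1}^{n} k³ = [n(n+1)/2]², then subtract the first 33 terms.
∑_{k=1}^{75} k³ = [75×76/2]² = 2850² = 8122500
∑_{k=1}^{33} k³ = [33×34/2]² = 561² = 314721
∑_{k=34}^{75} k³ = 8122500 - 314721 = 7807779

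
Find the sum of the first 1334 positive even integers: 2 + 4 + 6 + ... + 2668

Sum of first n even numbers = n(n+1)
= 1334×1335
= 1780890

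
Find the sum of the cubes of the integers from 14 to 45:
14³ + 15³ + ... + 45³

Use ∑_{k=1}^{n} k³ = [n(n+1)/2]², then subtract the first 13 terms.
∑_{k=1}^{45} k³ = [45×46/2]² = 1035² = 1071225
∑_{k=1}^{13} k³ = [13×14/2]² = 91² = 8281
∑_{k=14}^{45} k³ = 1071225 - 8281 = 1062944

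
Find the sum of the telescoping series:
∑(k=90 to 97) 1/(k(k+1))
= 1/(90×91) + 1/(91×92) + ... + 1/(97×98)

Partial fractions: 1/(k(k+1)) = 1/k - 1/(k+1)
The series telescopes:
= (1/90 - 1/91) + (1/91 - 1/92) + ... + (1/97 - 1/98)
= 1/90 - 1/98
= 2/2205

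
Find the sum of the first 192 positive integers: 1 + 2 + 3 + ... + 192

Formula: ∑k = n(n+1)/2
= 192×193/2
= 37056/2
= 18528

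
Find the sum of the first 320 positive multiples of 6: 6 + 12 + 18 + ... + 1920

Factor out 6: = 6(1 + 2 + ... + 320) = 6 × n(n+1)/2
= 6 × 320×321/2
= 6 × 51360
= 308160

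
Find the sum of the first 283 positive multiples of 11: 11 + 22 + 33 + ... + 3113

Factor out 11: = 11(1 + 2 + ... + 283) = 11 × n(n+1)/2
= 11 × 283×284/2
= 11 × 40186
= 442046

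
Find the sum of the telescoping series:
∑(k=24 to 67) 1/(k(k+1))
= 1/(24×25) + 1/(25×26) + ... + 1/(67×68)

Partial fractions: 1/(k(k+1)) = 1/k - 1/(k+1)
The series telescopes:
= (1/24 - 1/25) + (1/25 - 1/26) + ... + (1/67 - 1/68)
= 1/24 - 1/68
= 11/408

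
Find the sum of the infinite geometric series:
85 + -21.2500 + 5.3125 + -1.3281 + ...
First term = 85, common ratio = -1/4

For |r| < 1, S = a / (1 - r)
S = 85 / (1 - (-1/4))
S = 85 / (5/4)
S = 68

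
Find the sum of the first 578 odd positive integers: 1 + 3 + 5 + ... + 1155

Sum of first n odd numbers = n²
= 578²
= 334084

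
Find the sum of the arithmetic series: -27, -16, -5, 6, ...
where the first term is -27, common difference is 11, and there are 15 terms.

Sₙ = n/2 × (first + last)
Last term = a + (n-1)d = -27 + (15-1)×11 = 127
S_15 = 15/2 × (-27 + 127)
S_15 = 15/2 × 100 = 750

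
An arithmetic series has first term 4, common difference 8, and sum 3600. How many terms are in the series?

Using S = n/2 × [2a + (n-1)d]
3600 = n/2 × [2(4) + (n-1)(8)]
3600 = n/2 × [8 + 8n - 8]
7200 = n × [0 + 8n]
8n² + (0)n - 7200 = 0
Discriminant: Δ = (0)² - 4(8)(-7200) = 0 + 230400 = 230400
√Δ = 480
n = [-(0) + √Δ] / (2·8) = (0 + 480) / 16 = 480 / 16 = 30
(The negative root is discarded since n must be a positive integer.)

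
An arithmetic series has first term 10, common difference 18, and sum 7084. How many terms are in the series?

Using S = n/2 × [2a + (n-1)d]
7084 = n/2 × [2(10) + (n-1)(18)]
7084 = n/2 × [20 + 18n - 18]
14168 = n × [2 + 18n]
18n² + (2)n - 14168 = 0
Discriminant: Δ = (2)² - 4(18)(-14168) = 4 + 1020096 = 1020100
√Δ = 1010
n = [-(2) + √Δ] / (2·18) = (-2 + 1010) / 36 = 1008 / 36 = 28
(The negative root is discarded since n must be a positive integer.)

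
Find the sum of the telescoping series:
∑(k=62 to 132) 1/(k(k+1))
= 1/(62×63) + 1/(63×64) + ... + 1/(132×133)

Partial fractions: 1/(k(k+1)) = 1/k - 1/(k+1)
The series telescopes:
= (1/62 - 1/63) + (1/63 - 1/64) + ... + (1/132 - 1/133)
= 1/62 - 1/133
= 71/8246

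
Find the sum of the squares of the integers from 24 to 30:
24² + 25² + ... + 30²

Use ∑_{k=1}^{n} k² = n(n+1)(2n+1)/6, then subtract the first 23 terms.
∑_{k=1}^{30} k² = 30×31×61/6 = 9455
∑_{k=1}^{23} k² = 23×24×47/6 = 4324
∑_{k=24}^{30} k² = 9455 - 4324 = 5131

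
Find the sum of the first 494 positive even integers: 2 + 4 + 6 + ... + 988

Sum of first n even numbers = n(n+1)
= 494×495
= 244530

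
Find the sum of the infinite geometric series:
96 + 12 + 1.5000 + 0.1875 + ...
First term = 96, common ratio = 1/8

For |r| < 1, S = a / (1 - r)
S = 96 / (1 - (1/8))
S = 96 / (7/8)
S = 768/7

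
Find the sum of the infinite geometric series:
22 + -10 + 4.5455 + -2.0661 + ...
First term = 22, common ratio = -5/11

For |r| < 1, S = a / (1 - r)
S = 22 / (1 - (-5/11))
S = 22 / (16/11)
S = 121/8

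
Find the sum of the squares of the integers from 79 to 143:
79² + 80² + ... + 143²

Use ∑_{k=1}^{n} k² = n(n+1)(2n+1)/6, then subtract the first 78 terms.
∑_{k=1}^{143} k² = 143×144×287/6 = 984984
∑_{k=1}^{78} k² = 78×79×157/6 = 161239
∑_{k=79}^{143} k² = 984984 - 161239 = 823745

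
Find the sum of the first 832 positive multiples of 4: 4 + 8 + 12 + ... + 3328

Factor out 4: = 4(1 + 2 + ... + 832) = 4 × n(n+1)/2
= 4 × 832×833/2
= 4 × 346528
= 1386112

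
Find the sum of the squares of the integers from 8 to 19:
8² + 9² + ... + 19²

Use ∑_{k=1}^{n} k² = n(n+1)(2n+1)/6, then subtract the first 7 terms.
∑_{k=1}^{19} k² = 19×20×39/6 = 2470
∑_{k=1}^{7} k² = 7×8×15/6 = 140
∑_{k=8}^{19} k² = 2470 - 140 = 2330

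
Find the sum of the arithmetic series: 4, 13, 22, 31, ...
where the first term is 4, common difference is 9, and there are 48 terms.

Sₙ = n/2 × (first + last)
Last term = a + (n-1)d = 4 + (48-1)×9 = 427
S_48 = 48/2 × (4 + 427)
S_48 = 48/2 × 431 = 10344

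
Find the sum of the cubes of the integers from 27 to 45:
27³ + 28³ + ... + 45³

Use ∑_{k=1}^{n} k³ = [n(n+1)/2]², then subtract the first 26 terms.
∑_{k=1}^{45} k³ = [45×46/2]² = 1035² = 1071225
∑_{k=1}^{26} k³ = [26×27/2]² = 351² = 123201
∑_{k=27}^{45} k³ = 1071225 - 123201 = 948024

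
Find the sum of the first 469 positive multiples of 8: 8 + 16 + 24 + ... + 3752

Factor out 8: = 8(1 + 2 + ... + 469) = 8 × n(n+1)/2
= 8 × 469×470/2
= 8 × 110215
= 881720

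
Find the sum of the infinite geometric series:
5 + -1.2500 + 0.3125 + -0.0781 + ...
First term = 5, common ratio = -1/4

For |r| < 1, S = a / (1 - r)
S = 5 / (1 - (-1/4))
S = 5 / (5/4)
S = 4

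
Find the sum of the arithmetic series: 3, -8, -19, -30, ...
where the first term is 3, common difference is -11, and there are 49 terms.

Sₙ = n/2 × (first + last)
Last term = a + (n-1)d = 3 + (49-1)×(-11) = -525
S_49 = 49/2 × (3 + (-525))
S_49 = 49/2 × (-522) = -12789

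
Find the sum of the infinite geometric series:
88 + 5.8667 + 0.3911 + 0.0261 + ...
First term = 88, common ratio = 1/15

For |r| < 1, S = a / (1 - r)
S = 88 / (1 - (1/15))
S = 88 / (14/15)
S = 660/7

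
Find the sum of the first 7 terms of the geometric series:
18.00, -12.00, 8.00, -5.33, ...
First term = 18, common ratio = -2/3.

Sₙ = a(1 - rⁿ) / (1 - r)
S_7 = 18(1 - (-2/3)^7) / (1 - (-2/3))
S_7 = 18(1 - (-128/2187)) / (5/3)
S_7 = 926/81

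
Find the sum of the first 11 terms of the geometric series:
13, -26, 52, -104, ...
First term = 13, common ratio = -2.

Sₙ = a(1 - rⁿ) / (1 - r)
S_11 = 13(1 - (-2)^11) / (1 - (-2))
S_11 = 13(1 - (-2048)) / (3)
S_11 = 8879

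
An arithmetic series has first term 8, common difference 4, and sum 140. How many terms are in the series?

Using S = n/2 × [2a + (n-1)d]
140 = n/2 × [2(8) + (n-1)(4)]
140 = n/2 × [16 + 4n - 4]
280 = n × [12 + 4n]
4n² + (12)n - 280 = 0
Discriminant: Δ = (12)² - 4(4)(-280) = 144 + 4480 = 4624
√Δ = 68
n = [-(12) + √Δ] / (2·4) = (-12 + 68) / 8 = 56 / 8 = 7
(The negative root is discarded since n must be a positive integer.)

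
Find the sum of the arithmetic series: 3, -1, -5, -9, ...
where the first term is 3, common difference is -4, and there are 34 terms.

Sₙ = n/2 × (first + last)
Last term = a + (n-1)d = 3 + (34-1)×(-4) = -129
S_34 = 34/2 × (3 + (-129))
S_34 = 34/2 × (-126) = -2142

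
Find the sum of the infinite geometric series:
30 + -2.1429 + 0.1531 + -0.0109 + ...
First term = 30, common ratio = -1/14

For |r| < 1, S = a / (1 - r)
S = 30 / (1 - (-1/14))
S = 30 / (15/14)
S = 28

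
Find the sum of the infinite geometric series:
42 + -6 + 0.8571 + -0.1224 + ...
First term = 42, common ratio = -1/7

For |r| < 1, S = a / (1 - r)
S = 42 / (1 - (-1/7))
S = 42 / (8/7)
S = 147/4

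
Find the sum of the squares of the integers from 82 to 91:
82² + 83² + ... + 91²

Use ∑_{k=1}^{n} k² = n(n+1)(2n+1)/6, then subtract the first 81 terms.
∑_{k=1}^{91} k² = 91×92×183/6 = 255346
∑_{k=1}^{81} k² = 81×82×163/6 = 180441
∑_{k=82}^{91} k² = 255346 - 180441 = 74905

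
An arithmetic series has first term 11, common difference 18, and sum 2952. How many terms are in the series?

Using S = n/2 × [2a + (n-1)d]
2952 = n/2 × [2(11) + (n-1)(18)]
2952 = n/2 × [22 + 18n - 18]
5904 = n × [4 + 18n]
18n² + (4)n - 5904 = 0
Discriminant: Δ = (4)² - 4(18)(-5904) = 16 + 425088 = 425104
√Δ = 652
n = [-(4) + √Δ] / (2·18) = (-4 + 652) / 36 = 648 / 36 = 18
(The negative root is discarded since n must be a positive integer.)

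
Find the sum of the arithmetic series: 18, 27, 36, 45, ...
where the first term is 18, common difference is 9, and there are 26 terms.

Sₙ = n/2 × (first + last)
Last term = a + (n-1)d = 18 + (26-1)×9 = 243
S_26 = 26/2 × (18 + 243)
S_26 = 26/2 × 261 = 3393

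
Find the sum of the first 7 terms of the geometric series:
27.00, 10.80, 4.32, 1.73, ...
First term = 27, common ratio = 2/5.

Sₙ = a(1 - rⁿ) / (1 - r)
S_7 = 27(1 - (2/5)^7) / (1 - (2/5))
S_7 = 27(1 - (128/78125)) / (3/5)
S_7 = 701973/15625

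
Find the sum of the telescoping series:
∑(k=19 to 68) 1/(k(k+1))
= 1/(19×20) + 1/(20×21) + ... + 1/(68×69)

Partial fractions: 1/(k(k+1)) = 1/k - 1/(k+1)
The series telescopes:
= (1/19 - 1/20) + (1/20 - 1/21) + ... + (1/68 - 1/69)
= 1/19 - 1/69
= 50/1311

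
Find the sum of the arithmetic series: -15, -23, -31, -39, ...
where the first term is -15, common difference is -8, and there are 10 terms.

Sₙ = n/2 × (first + last)
Last term = a + (n-1)d = -15 + (10-1)×(-8) = -87
S_10 = 10/2 × (-15 + (-87))
S_10 = 10/2 × (-102) = -510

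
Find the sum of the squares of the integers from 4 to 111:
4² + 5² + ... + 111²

Use ∑_{k=1}^{n} k² = n(n+1)(2n+1)/6, then subtract the first 3 terms.
∑_{k=1}^{111} k² = 111×112×223/6 = 462056
∑_{k=1}^{3} k² = 3×4×7/6 = 14
∑_{k=4}^{111} k² = 462056 - 14 = 462042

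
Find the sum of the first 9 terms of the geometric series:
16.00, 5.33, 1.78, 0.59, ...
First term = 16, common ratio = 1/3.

Sₙ = a(1 - rⁿ) / (1 - r)
S_9 = 16(1 - (1/3)^9) / (1 - (1/3))
S_9 = 16(1 - (1/19683)) / (2/3)
S_9 = 157456/6561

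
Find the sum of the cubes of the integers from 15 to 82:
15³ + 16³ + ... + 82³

Use ∑_{k=1}^{n} k³ = [n(n+1)/2]², then subtract the first 14 terms.
∑_{k=1}^{82} k³ = [82×83/2]² = 3403² = 11580409
∑_{k=1}^{14} k³ = [14×15/2]² = 105² = 11025
∑_{k=15}^{82} k³ = 11580409 - 11025 = 11569384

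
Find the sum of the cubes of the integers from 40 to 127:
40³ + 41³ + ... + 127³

Use ∑_{k=1}^{n} k³ = [n(n+1)/2]², then subtract the first 39 terms.
∑_{k=1}^{127} k³ = [127×128/2]² = 8128² = 66064384
∑_{k=1}^{39} k³ = [39×40/2]² = 780² = 608400
∑_{k=40}^{127} k³ = 66064384 - 608400 = 65455984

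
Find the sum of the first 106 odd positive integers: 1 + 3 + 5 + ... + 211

Sum of first n odd numbers = n²
= 106²
= 11236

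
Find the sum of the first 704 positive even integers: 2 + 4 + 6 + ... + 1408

Sum of first n even numbers = n(n+1)
= 704×705
= 496320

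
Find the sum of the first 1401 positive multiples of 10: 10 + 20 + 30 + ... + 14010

Factor out 10: = 10(1 + 2 + ... + 1401) = 10 × n(n+1)/2
= 10 × 1401×1402/2
= 10 × 982101
= 9821010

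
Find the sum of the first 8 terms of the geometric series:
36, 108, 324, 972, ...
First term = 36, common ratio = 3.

Sₙ = a(1 - rⁿ) / (1 - r)
S_8 = 36(1 - 3^8) / (1 - 3)
S_8 = 36(1 - 6561) / (-2)
S_8 = 118080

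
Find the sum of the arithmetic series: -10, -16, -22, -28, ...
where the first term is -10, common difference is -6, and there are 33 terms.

Sₙ = n/2 × (first + last)
Last term = a + (n-1)d = -10 + (33-1)×(-6) = -202
S_33 = 33/2 × (-10 + (-202))
S_33 = 33/2 × (-212) = -3498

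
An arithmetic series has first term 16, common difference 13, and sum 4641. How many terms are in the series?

Using S = n/2 × [2a + (n-1)d]
4641 = n/2 × [2(16) + (n-1)(13)]
4641 = n/2 × [32 + 13n - 13]
9282 = n × [19 + 13n]
13n² + (19)n - 9282 = 0
Discriminant: Δ = (19)² - 4(13)(-9282) = 361 + 482664 = 483025
√Δ = 695
n = [-(19) + √Δ] / (2·13) = (-19 + 695) / 26 = 676 / 26 = 26
(The negative root is discarded since n must be a positive integer.)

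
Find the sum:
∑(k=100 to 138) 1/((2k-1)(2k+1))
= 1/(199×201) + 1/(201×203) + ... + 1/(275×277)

Partial fractions: 1/((2k-1)(2k+1)) = (1/2)[1/(2k-1) - 1/(2k+1)]
The series telescopes:
= (1/2)[1/199 - 1/277]
= 39/55123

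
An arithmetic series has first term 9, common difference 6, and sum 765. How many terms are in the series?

Using S = n/2 × [2a + (n-1)d]
765 = n/2 × [2(9) + (n-1)(6)]
765 = n/2 × [18 + 6n - 6]
1530 = n × [12 + 6n]
6n² + (12)n - 1530 = 0
Discriminant: Δ = (12)² - 4(6)(-1530) = 144 + 36720 = 36864
√Δ = 192
n = [-(12) + √Δ] / (2·6) = (-12 + 192) / 12 = 180 / 12 = 15
(The negative root is discarded since n must be a positive integer.)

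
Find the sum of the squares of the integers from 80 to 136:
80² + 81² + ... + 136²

Use ∑_{k=1}^{n} k² = n(n+1)(2n+1)/6, then subtract the first 79 terms.
∑_{k=1}^{136} k² = 136×137×273/6 = 847756
∑_{k=1}^{79} k² = 79×80×159/6 = 167480
∑_{k=80}^{136} k² = 847756 - 167480 = 680276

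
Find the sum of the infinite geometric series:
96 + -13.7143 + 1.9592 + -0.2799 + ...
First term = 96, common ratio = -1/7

For |r| < 1, S = a / (1 - r)
S = 96 / (1 - (-1/7))
S = 96 / (8/7)
S = 84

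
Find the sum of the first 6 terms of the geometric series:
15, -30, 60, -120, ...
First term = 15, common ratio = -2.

Sₙ = a(1 - rⁿ) / (1 - r)
S_6 = 15(1 - (-2)^6) / (1 - (-2))
S_6 = 15(1 - 64) / (3)
S_6 = -315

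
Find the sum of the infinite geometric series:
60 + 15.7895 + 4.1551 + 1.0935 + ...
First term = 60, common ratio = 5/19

For |r| < 1, S = a / (1 - r)
S = 60 / (1 - (5/19))
S = 60 / (14/19)
S = 570/7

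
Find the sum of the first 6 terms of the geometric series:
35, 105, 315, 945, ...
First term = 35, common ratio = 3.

Sₙ = a(1 - rⁿ) / (1 - r)
S_6 = 35(1 - 3^6) / (1 - 3)
S_6 = 35(1 - 729) / (-2)
S_6 = 12740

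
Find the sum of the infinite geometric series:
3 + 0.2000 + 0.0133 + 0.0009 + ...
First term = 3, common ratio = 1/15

For |r| < 1, S = a / (1 - r)
S = 3 / (1 - (1/15))
S = 3 / (14/15)
S = 45/14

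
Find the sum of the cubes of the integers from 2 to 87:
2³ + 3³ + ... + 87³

Use ∑_{k=1}^{n} k³ = [n(n+1)/2]², then subtract the first 1 terms.
∑_{k=1}^{87} k³ = [87×88/2]² = 3828² = 14653584
∑_{k=1}^{1} k³ = [1×2/2]² = 1² = 1
∑_{k=2}^{87} k³ = 14653584 - 1 = 14653583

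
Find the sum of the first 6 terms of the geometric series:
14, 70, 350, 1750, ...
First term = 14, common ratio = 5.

Sₙ = a(1 - rⁿ) / (1 - r)
S_6 = 14(1 - 5^6) / (1 - 5)
S_6 = 14(1 - 15625) / (-4)
S_6 = 54684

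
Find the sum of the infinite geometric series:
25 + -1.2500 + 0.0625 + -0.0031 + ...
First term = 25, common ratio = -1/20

For |r| < 1, S = a / (1 - r)
S = 25 / (1 - (-1/20))
S = 25 / (21/20)
S = 500/21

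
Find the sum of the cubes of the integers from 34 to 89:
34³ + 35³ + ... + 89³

Use ∑_{k=1}^{n} k³ = [n(n+1)/2]², then subtract the first 33 terms.
∑_{k=1}^{89} k³ = [89×90/2]² = 4005² = 16040025
∑_{k=1}^{33} k³ = [33×34/2]² = 561² = 314721
∑_{k=34}^{89} k³ = 16040025 - 314721 = 15725304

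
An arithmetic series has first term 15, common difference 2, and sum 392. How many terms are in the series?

Using S = n/2 × [2a + (n-1)d]
392 = n/2 × [2(15) + (n-1)(2)]
392 = n/2 × [30 + 2n - 2]
784 = n × [28 + 2n]
2n² + (28)n - 784 = 0
Discriminant: Δ = (28)² - 4(2)(-784) = 784 + 6272 = 7056
√Δ = 84
n = [-(28) + √Δ] / (2·2) = (-28 + 84) / 4 = 56 / 4 = 14
(The negative root is discarded since n must be a positive integer.)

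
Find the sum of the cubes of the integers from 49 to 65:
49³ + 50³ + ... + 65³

Use ∑_{k=1}^{n} k³ = [n(n+1)/2]², then subtract the first 48 terms.
∑_{k=1}^{65} k³ = [65×66/2]² = 2145² = 4601025
∑_{k=1}^{48} k³ = [48×49/2]² = 1176² = 1382976
∑_{k=49}^{65} k³ = 4601025 - 1382976 = 3218049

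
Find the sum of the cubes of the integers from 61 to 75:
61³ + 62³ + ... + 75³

Use ∑_{k=1}^{n} k³ = [n(n+1)/2]², then subtract the first 60 terms.
∑_{k=1}^{75} k³ = [75×76/2]² = 2850² = 8122500
∑_{k=1}^{60} k³ = [60×61/2]² = 1830² = 3348900
∑_{k=61}^{75} k³ = 8122500 - 3348900 = 4773600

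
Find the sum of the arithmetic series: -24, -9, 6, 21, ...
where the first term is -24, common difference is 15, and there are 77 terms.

Sₙ = n/2 × (first + last)
Last term = a + (n-1)d = -24 + (77-1)×15 = 1116
S_77 = 77/2 × (-24 + 1116)
S_77 = 77/2 × 1092 = 42042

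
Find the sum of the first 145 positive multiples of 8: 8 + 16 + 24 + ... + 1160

Factor out 8: = 8(1 + 2 + ... + 145) = 8 × n(n+1)/2
= 8 × 145×146/2
= 8 × 10585
= 84680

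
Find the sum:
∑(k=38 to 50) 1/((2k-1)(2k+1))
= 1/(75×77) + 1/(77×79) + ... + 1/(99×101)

Partial fractions: 1/((2k-1)(2k+1)) = (1/2)[1/(2k-1) - 1/(2k+1)]
The series telescopes:
= (1/2)[1/75 - 1/101]
= 13/7575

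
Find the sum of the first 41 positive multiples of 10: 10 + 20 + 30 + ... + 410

Factor out 10: = 10(1 + 2 + ... + 41) = 10 × n(n+1)/2
= 10 × 41×42/2
= 10 × 861
= 8610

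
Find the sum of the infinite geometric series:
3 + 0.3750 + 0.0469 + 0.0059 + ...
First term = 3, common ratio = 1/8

For |r| < 1, S = a / (1 - r)
S = 3 / (1 - (1/8))
S = 3 / (7/8)
S = 24/7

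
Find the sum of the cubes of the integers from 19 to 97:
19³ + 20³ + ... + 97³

Use ∑_{k=1}^{n} k³ = [n(n+1)/2]², then subtract the first 18 terms.
∑_{k=1}^{97} k³ = [97×98/2]² = 4753² = 22591009
∑_{k=1}^{18} k³ = [18×19/2]² = 171² = 29241
∑_{k=19}^{97} k³ = 22591009 - 29241 = 22561768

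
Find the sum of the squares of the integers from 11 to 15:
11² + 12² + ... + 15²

Use ∑_{k=1}^{n} k² = n(n+1)(2n+1)/6, then subtract the first 10 terms.
∑_{k=1}^{15} k² = 15×16×31/6 = 1240
∑_{k=1}^{10} k² = 10×11×21/6 = 385
∑_{k=11}^{15} k² = 1240 - 385 = 855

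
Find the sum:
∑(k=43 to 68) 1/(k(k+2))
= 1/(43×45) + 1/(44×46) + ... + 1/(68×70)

Partial fractions: 1/(k(k+2)) = (1/2)[1/k - 1/(k+2)]
Telescoping leaves the first two and last two terms:
= (1/2)[1/43 + 1/44 - 1/69 - 1/70]
= 78611/9138360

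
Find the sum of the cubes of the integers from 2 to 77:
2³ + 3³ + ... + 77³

Use ∑_{k=1}^{n} k³ = [n(n+1)/2]², then subtract the first 1 terms.
∑_{k=1}^{77} k³ = [77×78/2]² = 3003² = 9018009
∑_{k=1}^{1} k³ = [1×2/2]² = 1² = 1
∑_{k=2}^{77} k³ = 9018009 - 1 = 9018008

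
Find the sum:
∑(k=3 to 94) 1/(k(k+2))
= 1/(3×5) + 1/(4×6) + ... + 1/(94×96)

Partial fractions: 1/(k(k+2)) = (1/2)[1/k - 1/(k+2)]
Telescoping leaves the first two and last two terms:
= (1/2)[1/3 + 1/4 - 1/95 - 1/96]
= 5129/18240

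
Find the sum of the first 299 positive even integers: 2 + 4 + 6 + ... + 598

Sum of first n even numbers = n(n+1)
= 299×300
= 89700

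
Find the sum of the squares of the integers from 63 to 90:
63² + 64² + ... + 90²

Use ∑_{k=1}^{n} k² = n(n+1)(2n+1)/6, then subtract the first 62 terms.
∑_{k=1}^{90} k² = 90×91×181/6 = 247065
∑_{k=1}^{62} k² = 62×63×125/6 = 81375
∑_{k=63}^{90} k² = 247065 - 81375 = 165690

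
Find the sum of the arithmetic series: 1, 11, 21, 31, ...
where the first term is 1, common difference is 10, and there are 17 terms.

Sₙ = n/2 × (first + last)
Last term = a + (n-1)d = 1 + (17-1)×10 = 161
S_17 = 17/2 × (1 + 161)
S_17 = 17/2 × 162 = 1377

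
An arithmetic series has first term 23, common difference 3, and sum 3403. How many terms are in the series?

Using S = n/2 × [2a + (n-1)d]
3403 = n/2 × [2(23) + (n-1)(3)]
3403 = n/2 × [46 + 3n - 3]
6806 = n × [43 + 3n]
3n² + (43)n - 6806 = 0
Discriminant: Δ = (43)² - 4(3)(-6806) = 1849 + 81672 = 83521
√Δ = 289
n = [-(43) + √Δ] / (2·3) = (-43 + 289) / 6 = 246 / 6 = 41
(The negative root is discarded since n must be a positive integer.)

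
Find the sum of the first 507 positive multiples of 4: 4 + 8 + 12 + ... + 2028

Factor out 4: = 4(1 + 2 + ... + 507) = 4 × n(n+1)/2
= 4 × 507×508/2
= 4 × 128778
= 515112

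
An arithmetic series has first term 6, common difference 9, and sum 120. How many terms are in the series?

Using S = n/2 × [2a + (n-1)d]
120 = n/2 × [2(6) + (n-1)(9)]
120 = n/2 × [12 + 9n - 9]
240 = n × [3 + 9n]
9n² + (3)n - 240 = 0
Discriminant: Δ = (3)² - 4(9)(-240) = 9 + 8640 = 8649
√Δ = 93
n = [-(3) + √Δ] / (2·9) = (-3 + 93) / 18 = 90 / 18 = 5
(The negative root is discarded since n must be a positive integer.)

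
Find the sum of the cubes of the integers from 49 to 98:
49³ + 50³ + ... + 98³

Use ∑_{k=1}^{n} k³ = [n(n+1)/2]², then subtract the first 48 terms.
∑_{k=1}^{98} k³ = [98×99/2]² = 4851² = 23532201
∑_{k=1}^{48} k³ = [48×49/2]² = 1176² = 1382976
∑_{k=49}^{98} k³ = 23532201 - 1382976 = 22149225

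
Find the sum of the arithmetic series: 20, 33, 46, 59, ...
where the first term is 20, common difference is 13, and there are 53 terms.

Sₙ = n/2 × (first + last)
Last term = a + (n-1)d = 20 + (53-1)×13 = 696
S_53 = 53/2 × (20 + 696)
S_53 = 53/2 × 716 = 18974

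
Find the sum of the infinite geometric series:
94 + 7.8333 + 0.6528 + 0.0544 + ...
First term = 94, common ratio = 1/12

For |r| < 1, S = a / (1 - r)
S = 94 / (1 - (1/12))
S = 94 / (11/12)
S = 1128/11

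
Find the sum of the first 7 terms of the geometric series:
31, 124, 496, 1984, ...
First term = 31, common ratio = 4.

Sₙ = a(1 - rⁿ) / (1 - r)
S_7 = 31(1 - 4^7) / (1 - 4)
S_7 = 31(1 - 16384) / (-3)
S_7 = 169291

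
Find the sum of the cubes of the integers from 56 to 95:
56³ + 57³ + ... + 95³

Use ∑_{k=1}^{n} k³ = [n(n+1)/2]², then subtract the first 55 terms.
∑_{k=1}^{95} k³ = [95×96/2]² = 4560² = 20793600
∑_{k=1}^{55} k³ = [55×56/2]² = 1540² = 2371600
∑_{k=56}^{95} k³ = 20793600 - 2371600 = 18422000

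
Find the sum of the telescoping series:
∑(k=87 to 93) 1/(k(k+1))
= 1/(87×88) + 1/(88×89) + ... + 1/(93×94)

Partial fractions: 1/(k(k+1)) = 1/k - 1/(k+1)
The series telescopes:
= (1/87 - 1/88) + (1/88 - 1/89) + ... + (1/93 - 1/94)
= 1/87 - 1/94
= 7/8178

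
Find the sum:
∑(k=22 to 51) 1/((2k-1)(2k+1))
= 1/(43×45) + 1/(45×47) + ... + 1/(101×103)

Partial fractions: 1/((2k-1)(2k+1)) = (1/2)[1/(2k-1) - 1/(2k+1)]
The series telescopes:
= (1/2)[1/43 - 1/103]
= 30/4429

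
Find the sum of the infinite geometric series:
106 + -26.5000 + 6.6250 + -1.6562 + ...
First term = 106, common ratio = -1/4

For |r| < 1, S = a / (1 - r)
S = 106 / (1 - (-1/4))
S = 106 / (5/4)
S = 424/5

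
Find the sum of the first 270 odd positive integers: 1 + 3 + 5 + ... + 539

Sum of first n odd numbers = n²
= 270²
= 72900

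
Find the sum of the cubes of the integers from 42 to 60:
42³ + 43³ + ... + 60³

Use ∑_{k=1}^{n} k³ = [n(n+1)/2]², then subtract the first 41 terms.
∑_{k=1}^{60} k³ = [60×61/2]² = 1830² = 3348900
∑_{k=1}^{41} k³ = [41×42/2]² = 861² = 741321
∑_{k=42}^{60} k³ = 3348900 - 741321 = 2607579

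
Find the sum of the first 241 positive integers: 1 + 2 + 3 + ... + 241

Formula: ∑k = n(n+1)/2
= 241×242/2
= 58322/2
= 29161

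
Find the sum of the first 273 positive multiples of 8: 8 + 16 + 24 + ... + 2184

Factor out 8: = 8(1 + 2 + ... + 273) = 8 × n(n+1)/2
= 8 × 273×274/2
= 8 × 37401
= 299208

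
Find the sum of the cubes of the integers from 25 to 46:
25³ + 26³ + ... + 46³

Use ∑_{k=1}^{n} k³ = [n(n+1)/2]², then subtract the first 24 terms.
∑_{k=1}^{46} k³ = [46×47/2]² = 1081² = 1168561
∑_{k=1}^{24} k³ = [24×25/2]² = 300² = 90000
∑_{k=25}^{46} k³ = 1168561 - 90000 = 1078561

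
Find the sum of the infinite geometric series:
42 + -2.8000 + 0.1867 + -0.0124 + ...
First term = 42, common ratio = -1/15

For |r| < 1, S = a / (1 - r)
S = 42 / (1 - (-1/15))
S = 42 / (16/15)
S = 315/8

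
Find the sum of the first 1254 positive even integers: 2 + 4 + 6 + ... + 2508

Sum of first n even numbers = n(n+1)
= 1254×1255
= 1573770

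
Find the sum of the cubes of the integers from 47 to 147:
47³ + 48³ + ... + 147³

Use ∑_{k=1}^{n} k³ = [n(n+1)/2]², then subtract the first 46 terms.
∑_{k=1}^{147} k³ = [147×148/2]² = 10878² = 118330884
∑_{k=1}^{46} k³ = [46×47/2]² = 1081² = 1168561
∑_{k=47}^{147} k³ = 118330884 - 1168561 = 117162323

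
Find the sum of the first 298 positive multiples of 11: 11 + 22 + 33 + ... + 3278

Factor out 11: = 11(1 + 2 + ... + 298) = 11 × n(n+1)/2
= 11 × 298×299/2
= 11 × 44551
= 490061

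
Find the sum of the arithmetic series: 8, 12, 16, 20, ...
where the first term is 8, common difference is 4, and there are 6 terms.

Sₙ = n/2 × (first + last)
Last term = a + (n-1)d = 8 + (6-1)×4 = 28
S_6 = 6/2 × (8 + 28)
S_6 = 6/2 × 36 = 108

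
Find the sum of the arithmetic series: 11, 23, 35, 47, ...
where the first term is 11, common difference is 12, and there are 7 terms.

Sₙ = n/2 × (first + last)
Last term = a + (n-1)d = 11 + (7-1)×12 = 83
S_7 = 7/2 × (11 + 83)
S_7 = 7/2 × 94 = 329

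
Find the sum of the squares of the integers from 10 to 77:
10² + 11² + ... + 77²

Use ∑_{k=1}^{n} k² = n(n+1)(2n+1)/6, then subtract the first 9 terms.
∑_{k=1}^{77} k² = 77×78×155/6 = 155155
∑_{k=1}^{9} k² = 9×10×19/6 = 285
∑_{k=10}^{77} k² = 155155 - 285 = 154870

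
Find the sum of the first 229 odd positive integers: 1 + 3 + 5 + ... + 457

Sum of first n odd numbers = n²
= 229²
= 52441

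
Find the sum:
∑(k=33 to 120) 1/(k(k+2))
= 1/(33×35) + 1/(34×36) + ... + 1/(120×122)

Partial fractions: 1/(k(k+2)) = (1/2)[1/k - 1/(k+2)]
Telescoping leaves the first two and last two terms:
= (1/2)[1/33 + 1/34 - 1/121 - 1/122]
= 8141/376431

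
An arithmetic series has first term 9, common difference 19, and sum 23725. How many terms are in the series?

Using S = n/2 × [2a + (n-1)d]
23725 = n/2 × [2(9) + (n-1)(19)]
23725 = n/2 × [18 + 19n - 19]
47450 = n × [-1 + 19n]
19n² + (-1)n - 47450 = 0
Discriminant: Δ = (-1)² - 4(19)(-47450) = 1 + 3606200 = 3606201
√Δ = 1899
n = [-(-1) + √Δ] / (2·19) = (1 + 1899) / 38 = 1900 / 38 = 50
(The negative root is discarded since n must be a positive integer.)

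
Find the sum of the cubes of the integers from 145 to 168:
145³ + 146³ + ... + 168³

Use ∑_{k=1}^{n} k³ = [n(n+1)/2]², then subtract the first 144 terms.
∑_{k=1}^{168} k³ = [168×169/2]² = 14196² = 201526416
∑_{k=1}^{144} k³ = [144×145/2]² = 10440² = 108993600
∑_{k=145}^{168} k³ = 201526416 - 108993600 = 92532816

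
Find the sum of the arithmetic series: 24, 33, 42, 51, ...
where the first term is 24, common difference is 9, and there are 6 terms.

Sₙ = n/2 × (first + last)
Last term = a + (n-1)d = 24 + (6-1)×9 = 69
S_6 = 6/2 × (24 + 69)
S_6 = 6/2 × 93 = 279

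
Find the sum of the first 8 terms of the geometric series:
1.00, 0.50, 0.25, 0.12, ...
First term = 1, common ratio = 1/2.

Sₙ = a(1 - rⁿ) / (1 - r)
S_8 = 1(1 - (1/2)^8) / (1 - (1/2))
S_8 = 1(1 - (1/256)) / (1/2)
S_8 = 255/128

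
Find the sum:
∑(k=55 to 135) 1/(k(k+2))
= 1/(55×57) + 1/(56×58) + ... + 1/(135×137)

Partial fractions: 1/(k(k+2)) = (1/2)[1/k - 1/(k+2)]
Telescoping leaves the first two and last two terms:
= (1/2)[1/55 + 1/56 - 1/136 - 1/137]
= 76707/7173320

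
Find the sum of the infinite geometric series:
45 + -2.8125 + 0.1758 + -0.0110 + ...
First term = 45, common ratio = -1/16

For |r| < 1, S = a / (1 - r)
S = 45 / (1 - (-1/16))
S = 45 / (17/16)
S = 720/17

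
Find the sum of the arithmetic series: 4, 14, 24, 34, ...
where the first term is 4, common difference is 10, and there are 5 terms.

Sₙ = n/2 × (first + last)
Last term = a + (n-1)d = 4 + (5-1)×10 = 44
S_5 = 5/2 × (4 + 44)
S_5 = 5/2 × 48 = 120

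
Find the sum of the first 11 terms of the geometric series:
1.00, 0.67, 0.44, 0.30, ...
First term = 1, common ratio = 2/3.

Sₙ = a(1 - rⁿ) / (1 - r)
S_11 = 1(1 - (2/3)^11) / (1 - (2/3))
S_11 = 1(1 - (2048/177147)) / (1/3)
S_11 = 175099/59049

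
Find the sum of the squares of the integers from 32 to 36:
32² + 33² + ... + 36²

Use ∑_{k=1}^{n} k² = n(n+1)(2n+1)/6, then subtract the first 31 terms.
∑_{k=1}^{36} k² = 36×37×73/6 = 16206
∑_{k=1}^{31} k² = 31×32×63/6 = 10416
∑_{k=32}^{36} k² = 16206 - 10416 = 5790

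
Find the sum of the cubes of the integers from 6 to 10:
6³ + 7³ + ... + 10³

Use ∑_{k=1}^{n} k³ = [n(n+1)/2]², then subtract the first 5 terms.
∑_{k=1}^{10} k³ = [10×11/2]² = 55² = 3025
∑_{k=1}^{5} k³ = [5×6/2]² = 15² = 225
∑_{k=6}^{10} k³ = 3025 - 225 = 2800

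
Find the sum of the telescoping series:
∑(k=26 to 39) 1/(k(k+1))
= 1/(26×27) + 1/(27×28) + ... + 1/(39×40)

Partial fractions: 1/(k(k+1)) = 1/k - 1/(k+1)
The series telescopes:
= (1/26 - 1/27) + (1/27 - 1/28) + ... + (1/39 - 1/40)
= 1/26 - 1/40
= 7/520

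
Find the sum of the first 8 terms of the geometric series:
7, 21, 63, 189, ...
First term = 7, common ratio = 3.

Sₙ = a(1 - rⁿ) / (1 - r)
S_8 = 7(1 - 3^8) / (1 - 3)
S_8 = 7(1 - 6561) / (-2)
S_8 = 22960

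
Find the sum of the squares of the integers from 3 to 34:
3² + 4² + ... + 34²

Use ∑_{k=1}^{n} k² = n(n+1)(2n+1)/6, then subtract the first 2 terms.
∑_{k=1}^{34} k² = 34×35×69/6 = 13685
∑_{k=1}^{2} k² = 2×3×5/6 = 5
∑_{k=3}^{34} k² = 13685 - 5 = 13680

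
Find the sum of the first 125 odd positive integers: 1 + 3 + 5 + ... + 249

Sum of first n odd numbers = n²
= 125²
= 15625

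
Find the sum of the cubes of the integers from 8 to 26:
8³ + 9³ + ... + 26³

Use ∑_{k=1}^{n} k³ = [n(n+1)/2]², then subtract the first 7 terms.
∑_{k=1}^{26} k³ = [26×27/2]² = 351² = 123201
∑_{k=1}^{7} k³ = [7×8/2]² = 28² = 784
∑_{k=8}^{26} k³ = 123201 - 784 = 122417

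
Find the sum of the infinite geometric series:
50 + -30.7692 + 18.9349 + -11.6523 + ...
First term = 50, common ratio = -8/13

For |r| < 1, S = a / (1 - r)
S = 50 / (1 - (-8/13))
S = 50 / (21/13)
S = 650/21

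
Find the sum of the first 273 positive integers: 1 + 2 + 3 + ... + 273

Formula: ∑k = n(n+1)/2
= 273×274/2
= 74802/2
= 37401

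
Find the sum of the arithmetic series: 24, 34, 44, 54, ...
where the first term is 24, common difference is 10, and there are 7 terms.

Sₙ = n/2 × (first + last)
Last term = a + (n-1)d = 24 + (7-1)×10 = 84
S_7 = 7/2 × (24 + 84)
S_7 = 7/2 × 108 = 378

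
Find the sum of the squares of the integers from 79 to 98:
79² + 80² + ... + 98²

Use ∑_{k=1}^{n} k² = n(n+1)(2n+1)/6, then subtract the first 78 terms.
∑_{k=1}^{98} k² = 98×99×197/6 = 318549
∑_{k=1}^{78} k² = 78×79×157/6 = 161239
∑_{k=79}^{98} k² = 318549 - 161239 = 157310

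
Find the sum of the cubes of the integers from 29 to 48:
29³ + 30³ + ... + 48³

Use ∑_{k=1}^{n} k³ = [n(n+1)/2]², then subtract the first 28 terms.
∑_{k=1}^{48} k³ = [48×49/2]² = 1176² = 1382976
∑_{k=1}^{28} k³ = [28×29/2]² = 406² = 164836
∑_{k=29}^{48} k³ = 1382976 - 164836 = 1218140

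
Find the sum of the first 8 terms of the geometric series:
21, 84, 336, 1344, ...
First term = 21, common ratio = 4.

Sₙ = a(1 - rⁿ) / (1 - r)
S_8 = 21(1 - 4^8) / (1 - 4)
S_8 = 21(1 - 65536) / (-3)
S_8 = 458745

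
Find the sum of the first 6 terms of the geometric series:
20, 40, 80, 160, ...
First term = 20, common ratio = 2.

Sₙ = a(1 - rⁿ) / (1 - r)
S_6 = 20(1 - 2^6) / (1 - 2)
S_6 = 20(1 - 64) / (-1)
S_6 = 1260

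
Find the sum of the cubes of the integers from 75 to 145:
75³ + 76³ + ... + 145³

Use ∑_{k=1}^{n} k³ = [n(n+1)/2]², then subtract the first 74 terms.
∑_{k=1}^{145} k³ = [145×146/2]² = 10585² = 112042225
∑_{k=1}^{74} k³ = [74×75/2]² = 2775² = 7700625
∑_{k=75}^{145} k³ = 112042225 - 7700625 = 104341600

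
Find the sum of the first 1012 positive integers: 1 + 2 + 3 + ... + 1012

Formula: ∑k = n(n+1)/2
= 1012×1013/2
= 1025156/2
= 512578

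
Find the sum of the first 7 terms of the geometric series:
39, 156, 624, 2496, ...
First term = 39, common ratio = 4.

Sₙ = a(1 - rⁿ) / (1 - r)
S_7 = 39(1 - 4^7) / (1 - 4)
S_7 = 39(1 - 16384) / (-3)
S_7 = 212979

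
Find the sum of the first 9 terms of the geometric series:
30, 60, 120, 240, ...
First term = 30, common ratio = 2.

Sₙ = a(1 - rⁿ) / (1 - r)
S_9 = 30(1 - 2^9) / (1 - 2)
S_9 = 30(1 - 512) / (-1)
S_9 = 15330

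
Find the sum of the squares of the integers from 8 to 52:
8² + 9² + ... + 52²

Use ∑_{k=1}^{n} k² = n(n+1)(2n+1)/6, then subtract the first 7 terms.
∑_{k=1}^{52} k² = 52×53×105/6 = 48230
∑_{k=1}^{7} k² = 7×8×15/6 = 140
∑_{k=8}^{52} k² = 48230 - 140 = 48090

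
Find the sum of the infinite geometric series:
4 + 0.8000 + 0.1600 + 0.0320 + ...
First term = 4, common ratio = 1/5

For |r| < 1, S = a / (1 - r)
S = 4 / (1 - (1/5))
S = 4 / (4/5)
S = 5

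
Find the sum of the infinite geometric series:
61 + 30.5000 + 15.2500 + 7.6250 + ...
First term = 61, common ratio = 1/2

For |r| < 1, S = a / (1 - r)
S = 61 / (1 - (1/2))
S = 61 / (1/2)
S = 122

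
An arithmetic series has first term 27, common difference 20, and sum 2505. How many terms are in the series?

Using S = n/2 × [2a + (n-1)d]
2505 = n/2 × [2(27) + (n-1)(20)]
2505 = n/2 × [54 + 20n - 20]
5010 = n × [34 + 20n]
20n² + (34)n - 5010 = 0
Discriminant: Δ = (34)² - 4(20)(-5010) = 1156 + 400800 = 401956
√Δ = 634
n = [-(34) + √Δ] / (2·20) = (-34 + 634) / 40 = 600 / 40 = 15
(The negative root is discarded since n must be a positive integer.)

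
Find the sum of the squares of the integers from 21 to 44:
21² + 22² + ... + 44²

Use ∑_{k=1}^{n} k² = n(n+1)(2n+1)/6, then subtract the first 20 terms.
∑_{k=1}^{44} k² = 44×45×89/6 = 29370
∑_{k=1}^{20} k² = 20×21×41/6 = 2870
∑_{k=21}^{44} k² = 29370 - 2870 = 26500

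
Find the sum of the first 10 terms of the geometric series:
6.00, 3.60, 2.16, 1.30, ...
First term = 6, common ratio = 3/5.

Sₙ = a(1 - rⁿ) / (1 - r)
S_10 = 6(1 - (3/5)^10) / (1 - (3/5))
S_10 = 6(1 - (59049/9765625)) / (2/5)
S_10 = 29119728/1953125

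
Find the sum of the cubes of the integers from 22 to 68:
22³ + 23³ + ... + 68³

Use ∑_{k=1}^{n} k³ = [n(n+1)/2]², then subtract the first 21 terms.
∑_{k=1}^{68} k³ = [68×69/2]² = 2346² = 5503716
∑_{k=1}^{21} k³ = [21×22/2]² = 231² = 53361
∑_{k=22}^{68} k³ = 5503716 - 53361 = 5450355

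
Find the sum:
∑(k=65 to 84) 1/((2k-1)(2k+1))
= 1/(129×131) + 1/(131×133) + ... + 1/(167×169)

Partial fractions: 1/((2k-1)(2k+1)) = (1/2)[1/(2k-1) - 1/(2k+1)]
The series telescopes:
= (1/2)[1/129 - 1/169]
= 20/21801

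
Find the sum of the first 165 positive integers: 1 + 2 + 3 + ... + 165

Formula: ∑k = n(n+1)/2
= 165×166/2
= 27390/2
= 13695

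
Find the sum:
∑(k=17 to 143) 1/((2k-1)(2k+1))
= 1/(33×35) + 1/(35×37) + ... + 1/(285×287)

Partial fractions: 1/((2k-1)(2k+1)) = (1/2)[1/(2k-1) - 1/(2k+1)]
The series telescopes:
= (1/2)[1/33 - 1/287]
= 127/9471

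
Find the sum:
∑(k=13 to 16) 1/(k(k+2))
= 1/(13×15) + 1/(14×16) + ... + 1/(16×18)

Partial fractions: 1/(k(k+2)) = (1/2)[1/k - 1/(k+2)]
Telescoping leaves the first two and last two terms:
= (1/2)[1/13 + 1/14 - 1/17 - 1/18]
= 473/27846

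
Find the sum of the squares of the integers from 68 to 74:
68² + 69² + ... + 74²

Use ∑_{k=1}^{n} k² = n(n+1)(2n+1)/6, then subtract the first 67 terms.
∑_{k=1}^{74} k² = 74×75×149/6 = 137825
∑_{k=1}^{67} k² = 67×68×135/6 = 102510
∑_{k=68}^{74} k² = 137825 - 102510 = 35315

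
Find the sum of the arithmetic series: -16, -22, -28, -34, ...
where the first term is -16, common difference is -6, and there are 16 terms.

Sₙ = n/2 × (first + last)
Last term = a + (n-1)d = -16 + (16-1)×(-6) = -106
S_16 = 16/2 × (-16 + (-106))
S_16 = 16/2 × (-122) = -976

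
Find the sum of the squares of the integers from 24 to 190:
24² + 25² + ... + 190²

Use ∑_{k=1}^{n} k² = n(n+1)(2n+1)/6, then subtract the first 23 terms.
∑_{k=1}^{190} k² = 190×191×381/6 = 2304415
∑_{k=1}^{23} k² = 23×24×47/6 = 4324
∑_{k=24}^{190} k² = 2304415 - 4324 = 2300091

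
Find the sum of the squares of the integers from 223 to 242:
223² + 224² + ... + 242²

Use ∑_{k=1}^{n} k² = n(n+1)(2n+1)/6, then subtract the first 222 terms.
∑_{k=1}^{242} k² = 242×243×485/6 = 4753485
∑_{k=1}^{222} k² = 222×223×445/6 = 3671695
∑_{k=223}^{242} k² = 4753485 - 3671695 = 1081790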